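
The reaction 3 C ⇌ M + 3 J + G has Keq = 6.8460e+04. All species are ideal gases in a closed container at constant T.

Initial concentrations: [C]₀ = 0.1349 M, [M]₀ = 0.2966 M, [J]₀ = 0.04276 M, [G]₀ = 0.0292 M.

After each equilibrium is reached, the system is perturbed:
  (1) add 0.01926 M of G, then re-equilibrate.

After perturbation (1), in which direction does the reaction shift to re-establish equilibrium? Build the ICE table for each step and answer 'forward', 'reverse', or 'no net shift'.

Q₀ = 2.7582e-04 vs Keq = 6.8460e+04 ⇒ Q<K, forward
Step 1:
                   C          M          J          G
  init        0.1349     0.2966    0.04276     0.0292
  Δ          -0.1336    0.04455     0.1336    0.04455
  eq        0.001263     0.3411     0.1764    0.07375
  solve Keq expr → x = 0.04455; check Q = 6.8460e+04
Then add 0.01926 M of G.
Step 2:
                   C          M          J          G
  init      0.001263     0.3411     0.1764    0.09301
  Δ       1.0062e-04 -3.3539e-05 -1.0062e-04 -3.3539e-05
  eq        0.001364     0.3411     0.1763    0.09297
  solve Keq expr → x = -3.3539e-05; check Q = 6.8460e+04

Direction: reverse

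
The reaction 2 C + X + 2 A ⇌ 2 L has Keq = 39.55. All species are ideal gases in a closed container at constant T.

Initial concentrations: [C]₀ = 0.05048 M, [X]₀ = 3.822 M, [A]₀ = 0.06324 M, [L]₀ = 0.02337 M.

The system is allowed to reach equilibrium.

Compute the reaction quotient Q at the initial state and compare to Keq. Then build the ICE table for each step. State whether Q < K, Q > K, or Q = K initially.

Q₀ = 14.02; Q < K (proceeds forward)

Q₀ = 14.02 vs Keq = 39.55 ⇒ Q<K, forward
Step 1:
                  C         X         A         L
  I         0.05048     3.822   0.06324   0.02337
  C       -0.006857 -0.003428 -0.006857  0.006857
  E         0.04362     3.819   0.05638   0.03023
  solve Keq expr → x = 0.003428; check Q = 39.55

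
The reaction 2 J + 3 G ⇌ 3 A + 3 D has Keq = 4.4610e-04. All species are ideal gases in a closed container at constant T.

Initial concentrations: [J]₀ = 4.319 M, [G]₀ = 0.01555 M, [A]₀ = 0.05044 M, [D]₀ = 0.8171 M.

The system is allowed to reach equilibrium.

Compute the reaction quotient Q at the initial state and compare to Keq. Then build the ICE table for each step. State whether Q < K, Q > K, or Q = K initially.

Q₀ = 0.9981; Q > K (proceeds reverse)

Q₀ = 0.9981 vs Keq = 4.4610e-04 ⇒ Q>K, reverse
Step 1:
                   J          G          A          D
  init         4.319    0.01555    0.05044     0.8171
  Δ          0.02453    0.03679   -0.03679   -0.03679
  eq           4.344    0.05234    0.01365     0.7803
  solve Keq expr → x = -0.01226; check Q = 4.4610e-04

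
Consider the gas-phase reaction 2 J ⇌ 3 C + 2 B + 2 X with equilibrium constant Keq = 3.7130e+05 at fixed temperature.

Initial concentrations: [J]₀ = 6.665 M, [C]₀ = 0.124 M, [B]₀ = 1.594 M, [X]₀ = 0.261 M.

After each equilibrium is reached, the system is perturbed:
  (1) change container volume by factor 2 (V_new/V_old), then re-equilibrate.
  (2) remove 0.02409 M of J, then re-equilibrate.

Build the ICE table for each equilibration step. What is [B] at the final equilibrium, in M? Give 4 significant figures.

Q₀ = 7.4289e-06 vs Keq = 3.7130e+05 ⇒ Q<K, forward
Step 1:
                  J         C         B         X
  Initial     6.665     0.124     1.594     0.261
  Change     -5.258     7.887     5.258     5.258
  Equil       1.407     8.011     6.852     5.519
  solve Keq expr → x = 2.629; check Q = 3.7130e+05
Then change container volume by factor 2 (V_new/V_old).
Step 2:
                  J         C         B         X
  Initial    0.7035     4.005     3.426     2.759
  Change    -0.4884    0.7326    0.4884    0.4884
  Equil      0.2152     4.738     3.914     3.248
  solve Keq expr → x = 0.2442; check Q = 3.7130e+05
Then remove 0.02409 M of J.
Step 3:
                  J         C         B         X
  Initial    0.1911     4.738     3.914     3.248
  Change    0.01972  -0.02958  -0.01972  -0.01972
  Equil      0.2108     4.708     3.895     3.228
  solve Keq expr → x = -0.009859; check Q = 3.7130e+05

[B]_eq = 3.895 M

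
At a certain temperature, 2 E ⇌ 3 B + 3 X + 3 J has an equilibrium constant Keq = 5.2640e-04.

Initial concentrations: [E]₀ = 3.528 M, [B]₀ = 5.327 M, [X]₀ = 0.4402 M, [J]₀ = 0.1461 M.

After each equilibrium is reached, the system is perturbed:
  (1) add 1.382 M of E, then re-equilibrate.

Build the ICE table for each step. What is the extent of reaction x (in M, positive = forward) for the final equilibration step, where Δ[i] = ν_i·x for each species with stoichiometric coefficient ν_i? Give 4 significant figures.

Q₀ = 0.003231 vs Keq = 5.2640e-04 ⇒ Q>K, reverse
Step 1:
                   E          B          X          J
  init         3.528      5.327     0.4402     0.1461
  Δ          0.03578   -0.05368   -0.05368   -0.05368
  eq           3.564      5.273     0.3865    0.09242
  solve Keq expr → x = -0.01789; check Q = 5.2640e-04
Then add 1.382 M of E.
Step 2:
                   E          B          X          J
  init         4.946      5.273     0.3865    0.09242
  Δ         -0.01144    0.01715    0.01715    0.01715
  eq           4.934       5.29     0.4037     0.1096
  solve Keq expr → x = 0.005718; check Q = 5.2640e-04

x = 0.005718 M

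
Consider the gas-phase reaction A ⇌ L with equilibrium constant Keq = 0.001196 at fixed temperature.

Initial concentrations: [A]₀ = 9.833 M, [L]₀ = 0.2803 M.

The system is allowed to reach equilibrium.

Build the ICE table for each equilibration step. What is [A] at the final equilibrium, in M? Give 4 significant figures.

[A]_eq = 10.1 M

Q₀ = 0.02851 vs Keq = 0.001196 ⇒ Q>K, reverse
Step 1:
                    A           L
  init          9.833      0.2803
  Δ            0.2682     -0.2682
  eq             10.1     0.01208
  solve Keq expr → x = -0.2682; check Q = 0.001196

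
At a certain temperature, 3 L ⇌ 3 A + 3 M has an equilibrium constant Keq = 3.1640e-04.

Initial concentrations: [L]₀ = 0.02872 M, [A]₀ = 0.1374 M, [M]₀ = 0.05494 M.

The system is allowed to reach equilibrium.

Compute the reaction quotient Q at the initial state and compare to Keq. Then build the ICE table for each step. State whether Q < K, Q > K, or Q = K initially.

Q₀ = 0.01816; Q > K (proceeds reverse)

Q₀ = 0.01816 vs Keq = 3.1640e-04 ⇒ Q>K, reverse
Step 1:
                  L         A         M
  I         0.02872    0.1374   0.05494
  C         0.02361  -0.02361  -0.02361
  E         0.05233    0.1138   0.03133
  solve Keq expr → x = -0.007869; check Q = 3.1640e-04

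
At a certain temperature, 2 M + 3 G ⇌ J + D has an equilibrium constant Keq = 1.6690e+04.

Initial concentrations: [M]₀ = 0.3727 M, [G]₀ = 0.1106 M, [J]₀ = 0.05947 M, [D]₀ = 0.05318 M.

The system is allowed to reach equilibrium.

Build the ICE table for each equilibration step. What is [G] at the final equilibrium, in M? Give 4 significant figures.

[G]_eq = 0.01683 M

Q₀ = 16.83 vs Keq = 1.6690e+04 ⇒ Q<K, forward
Step 1:
                    M           G           J           D
  I            0.3727      0.1106     0.05947     0.05318
  C          -0.06251    -0.09377     0.03126     0.03126
  E            0.3102     0.01683     0.09073     0.08444
  solve Keq expr → x = 0.03126; check Q = 1.6690e+04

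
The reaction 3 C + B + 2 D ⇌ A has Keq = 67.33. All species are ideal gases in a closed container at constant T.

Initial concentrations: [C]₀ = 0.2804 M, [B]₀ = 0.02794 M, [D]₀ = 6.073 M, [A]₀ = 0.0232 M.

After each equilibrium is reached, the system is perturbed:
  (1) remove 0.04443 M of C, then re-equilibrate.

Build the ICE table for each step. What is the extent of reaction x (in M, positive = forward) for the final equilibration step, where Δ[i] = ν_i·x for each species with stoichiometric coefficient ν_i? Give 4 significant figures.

x = -0.001906 M

Q₀ = 1.021 vs Keq = 67.33 ⇒ Q<K, forward
Step 1:
                    C           B           D           A
  init         0.2804     0.02794       6.073      0.0232
  Δ          -0.07673    -0.02558    -0.05115     0.02558
  eq           0.2037    0.002364       6.022     0.04878
  solve Keq expr → x = 0.02558; check Q = 67.33
Then remove 0.04443 M of C.
Step 2:
                    C           B           D           A
  init         0.1592    0.002364       6.022     0.04878
  Δ          0.005719    0.001906    0.003813   -0.001906
  eq            0.165    0.004271       6.026     0.04687
  solve Keq expr → x = -0.001906; check Q = 67.33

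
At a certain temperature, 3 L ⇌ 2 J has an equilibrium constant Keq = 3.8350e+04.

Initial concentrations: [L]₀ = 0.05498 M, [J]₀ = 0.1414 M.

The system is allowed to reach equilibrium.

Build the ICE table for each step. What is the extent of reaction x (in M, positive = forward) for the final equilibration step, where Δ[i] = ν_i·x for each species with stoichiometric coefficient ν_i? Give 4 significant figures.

x = 0.01527 M

Q₀ = 120.3 vs Keq = 3.8350e+04 ⇒ Q<K, forward
Step 1:
                    L           J
  I           0.05498      0.1414
  C          -0.04581     0.03054
  E          0.009169      0.1719
  solve Keq expr → x = 0.01527; check Q = 3.8350e+04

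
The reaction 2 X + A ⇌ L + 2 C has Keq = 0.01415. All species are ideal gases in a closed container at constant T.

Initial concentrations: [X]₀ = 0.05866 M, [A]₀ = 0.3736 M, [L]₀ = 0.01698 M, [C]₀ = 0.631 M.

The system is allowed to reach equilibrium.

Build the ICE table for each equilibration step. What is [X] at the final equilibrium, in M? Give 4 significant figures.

[X]_eq = 0.09236 M

Q₀ = 5.259 vs Keq = 0.01415 ⇒ Q>K, reverse
Step 1:
                    X           A           L           C
  Initial     0.05866      0.3736     0.01698       0.631
  Change       0.0337     0.01685    -0.01685     -0.0337
  Equil       0.09236      0.3904  1.3209e-04      0.5973
  solve Keq expr → x = -0.01685; check Q = 0.01415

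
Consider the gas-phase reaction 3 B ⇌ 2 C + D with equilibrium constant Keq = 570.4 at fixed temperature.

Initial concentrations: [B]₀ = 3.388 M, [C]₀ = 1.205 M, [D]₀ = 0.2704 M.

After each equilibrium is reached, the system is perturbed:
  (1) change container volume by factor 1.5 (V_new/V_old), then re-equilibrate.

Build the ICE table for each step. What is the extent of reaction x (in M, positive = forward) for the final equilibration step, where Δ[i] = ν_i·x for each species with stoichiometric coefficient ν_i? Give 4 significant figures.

x = 0 M

Q₀ = 0.0101 vs Keq = 570.4 ⇒ Q<K, forward
Step 1:
                  B         C         D
  init        3.388     1.205    0.2704
  Δ          -3.098     2.065     1.033
  eq         0.2902      3.27     1.303
  solve Keq expr → x = 1.033; check Q = 570.4
Then change container volume by factor 1.5 (V_new/V_old).
Step 2:
                  B         C         D
  init       0.1934      2.18    0.8687
  Δ               0         0         0
  eq         0.1934      2.18    0.8687
  solve Keq expr → x = 0; check Q = 570.4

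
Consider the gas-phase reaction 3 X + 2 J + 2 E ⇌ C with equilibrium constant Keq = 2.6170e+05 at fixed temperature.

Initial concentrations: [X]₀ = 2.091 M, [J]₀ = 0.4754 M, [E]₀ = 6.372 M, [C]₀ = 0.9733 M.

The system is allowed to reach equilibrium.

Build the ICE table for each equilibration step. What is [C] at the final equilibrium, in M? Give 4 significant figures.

[C]_eq = 1.211 M

Q₀ = 0.0116 vs Keq = 2.6170e+05 ⇒ Q<K, forward
Step 1:
                   X          J          E          C
  I            2.091     0.4754      6.372     0.9733
  C          -0.7128    -0.4752    -0.4752     0.2376
  E            1.378 2.2545e-04      5.897      1.211
  solve Keq expr → x = 0.2376; check Q = 2.6170e+05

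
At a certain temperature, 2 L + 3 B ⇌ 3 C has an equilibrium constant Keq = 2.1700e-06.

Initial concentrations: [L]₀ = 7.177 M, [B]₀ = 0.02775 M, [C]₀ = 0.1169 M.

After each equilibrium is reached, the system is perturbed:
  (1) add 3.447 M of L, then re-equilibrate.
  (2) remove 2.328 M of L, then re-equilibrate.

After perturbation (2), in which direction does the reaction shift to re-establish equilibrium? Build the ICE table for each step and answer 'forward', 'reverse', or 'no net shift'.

Direction: reverse

Q₀ = 1.451 vs Keq = 2.1700e-06 ⇒ Q>K, reverse
Step 1:
                   L          B          C
  I            7.177    0.02775     0.1169
  C          0.07347     0.1102    -0.1102
  E             7.25      0.138   0.006691
  solve Keq expr → x = -0.03674; check Q = 2.1700e-06
Then add 3.447 M of L.
Step 2:
                   L          B          C
  I             10.7      0.138   0.006691
  C        -0.001242  -0.001863   0.001863
  E             10.7     0.1361   0.008554
  solve Keq expr → x = 6.2095e-04; check Q = 2.1700e-06
Then remove 2.328 M of L.
Step 3:
                   L          B          C
  I            8.368     0.1361   0.008554
  C       8.1686e-04   0.001225  -0.001225
  E            8.369     0.1373   0.007328
  solve Keq expr → x = -4.0843e-04; check Q = 2.1700e-06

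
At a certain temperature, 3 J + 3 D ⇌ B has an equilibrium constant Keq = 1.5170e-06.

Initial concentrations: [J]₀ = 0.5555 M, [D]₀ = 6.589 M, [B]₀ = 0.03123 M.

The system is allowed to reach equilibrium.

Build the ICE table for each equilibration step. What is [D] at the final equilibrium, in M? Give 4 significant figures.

[D]_eq = 6.682 M

Q₀ = 6.3689e-04 vs Keq = 1.5170e-06 ⇒ Q>K, reverse
Step 1:
                    J           D           B
  Initial      0.5555       6.589     0.03123
  Change      0.09332     0.09332    -0.03111
  Equil        0.6488       6.682  1.2363e-04
  solve Keq expr → x = -0.03111; check Q = 1.5170e-06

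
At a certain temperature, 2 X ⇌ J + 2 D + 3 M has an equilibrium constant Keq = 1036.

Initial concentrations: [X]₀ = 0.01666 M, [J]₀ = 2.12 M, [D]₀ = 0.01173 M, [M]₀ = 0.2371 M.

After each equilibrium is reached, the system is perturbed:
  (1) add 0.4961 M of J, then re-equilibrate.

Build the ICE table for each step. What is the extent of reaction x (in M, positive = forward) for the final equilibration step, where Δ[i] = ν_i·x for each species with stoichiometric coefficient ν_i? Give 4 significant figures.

Q₀ = 0.01401 vs Keq = 1036 ⇒ Q<K, forward
Step 1:
                   X          J          D          M
  I          0.01666       2.12    0.01173     0.2371
  C         -0.01649   0.008244    0.01649    0.02473
  E       1.7136e-04      2.128    0.02822     0.2618
  solve Keq expr → x = 0.008244; check Q = 1036
Then add 0.4961 M of J.
Step 2:
                   X          J          D          M
  I       1.7136e-04      2.624    0.02822     0.2618
  C       1.8769e-05 -9.3846e-06 -1.8769e-05 -2.8154e-05
  E       1.9013e-04      2.624     0.0282     0.2618
  solve Keq expr → x = -9.3846e-06; check Q = 1036

x = -9.3846e-06 M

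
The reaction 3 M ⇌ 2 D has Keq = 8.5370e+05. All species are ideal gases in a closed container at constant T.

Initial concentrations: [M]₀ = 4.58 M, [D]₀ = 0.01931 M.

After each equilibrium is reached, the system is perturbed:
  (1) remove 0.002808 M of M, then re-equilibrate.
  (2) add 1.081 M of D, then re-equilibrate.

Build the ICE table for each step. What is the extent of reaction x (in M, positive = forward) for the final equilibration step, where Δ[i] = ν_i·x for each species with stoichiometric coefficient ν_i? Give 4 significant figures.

Q₀ = 3.8812e-06 vs Keq = 8.5370e+05 ⇒ Q<K, forward
Step 1:
                   M          D
  Initial       4.58    0.01931
  Change      -4.558      3.039
  Equil      0.02221      3.058
  solve Keq expr → x = 1.519; check Q = 8.5370e+05
Then remove 0.002808 M of M.
Step 2:
                   M          D
  Initial     0.0194      3.058
  Change    0.002799  -0.001866
  Equil       0.0222      3.056
  solve Keq expr → x = -9.3299e-04; check Q = 8.5370e+05
Then add 1.081 M of D.
Step 3:
                   M          D
  Initial     0.0222      4.137
  Change    0.004952  -0.003302
  Equil      0.02715      4.134
  solve Keq expr → x = -0.001651; check Q = 8.5370e+05

x = -0.001651 M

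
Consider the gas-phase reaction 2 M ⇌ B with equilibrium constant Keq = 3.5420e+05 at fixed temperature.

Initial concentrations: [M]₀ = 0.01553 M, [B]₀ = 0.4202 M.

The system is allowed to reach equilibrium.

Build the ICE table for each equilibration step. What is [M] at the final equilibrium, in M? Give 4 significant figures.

Q₀ = 1742 vs Keq = 3.5420e+05 ⇒ Q<K, forward
Step 1:
                  M         B
  I         0.01553    0.4202
  C        -0.01443  0.007216
  E        0.001099    0.4274
  solve Keq expr → x = 0.007216; check Q = 3.5420e+05

[M]_eq = 0.001099 M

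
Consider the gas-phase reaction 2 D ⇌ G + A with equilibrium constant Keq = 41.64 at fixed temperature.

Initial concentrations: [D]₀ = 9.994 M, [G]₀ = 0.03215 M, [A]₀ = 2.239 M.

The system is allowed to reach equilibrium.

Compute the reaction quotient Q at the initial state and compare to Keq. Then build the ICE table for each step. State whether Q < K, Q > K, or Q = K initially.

Q₀ = 7.2070e-04 vs Keq = 41.64 ⇒ Q<K, forward
Step 1:
                    D           G           A
  I             9.994     0.03215       2.239
  C            -9.127       4.564       4.564
  E            0.8665       4.596       6.803
  solve Keq expr → x = 4.564; check Q = 41.64

Q₀ = 7.2070e-04; Q < K (proceeds forward)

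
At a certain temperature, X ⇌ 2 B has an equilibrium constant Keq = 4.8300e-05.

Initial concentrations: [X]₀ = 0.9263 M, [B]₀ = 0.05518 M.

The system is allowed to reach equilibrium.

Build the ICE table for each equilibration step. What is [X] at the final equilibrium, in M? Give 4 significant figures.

[X]_eq = 0.9505 M

Q₀ = 0.003287 vs Keq = 4.8300e-05 ⇒ Q>K, reverse
Step 1:
                  X         B
  Initial    0.9263   0.05518
  Change     0.0242   -0.0484
  Equil      0.9505  0.006776
  solve Keq expr → x = -0.0242; check Q = 4.8300e-05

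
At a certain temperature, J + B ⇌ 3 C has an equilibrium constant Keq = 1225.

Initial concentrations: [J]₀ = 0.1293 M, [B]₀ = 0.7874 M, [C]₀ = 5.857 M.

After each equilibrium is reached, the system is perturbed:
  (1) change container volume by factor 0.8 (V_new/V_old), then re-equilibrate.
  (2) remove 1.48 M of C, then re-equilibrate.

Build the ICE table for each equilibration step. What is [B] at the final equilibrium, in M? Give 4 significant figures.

Q₀ = 1973 vs Keq = 1225 ⇒ Q>K, reverse
Step 1:
                  J         B         C
  init       0.1293    0.7874     5.857
  Δ         0.05126   0.05126   -0.1538
  eq         0.1806    0.8387     5.703
  solve Keq expr → x = -0.05126; check Q = 1225
Then change container volume by factor 0.8 (V_new/V_old).
Step 2:
                  J         B         C
  init       0.2257     1.048     7.129
  Δ         0.03527   0.03527   -0.1058
  eq          0.261     1.084     7.023
  solve Keq expr → x = -0.03527; check Q = 1225
Then remove 1.48 M of C.
Step 3:
                  J         B         C
  init        0.261     1.084     5.543
  Δ        -0.09676  -0.09676    0.2903
  eq         0.1642    0.9868     5.833
  solve Keq expr → x = 0.09676; check Q = 1225

[B]_eq = 0.9868 M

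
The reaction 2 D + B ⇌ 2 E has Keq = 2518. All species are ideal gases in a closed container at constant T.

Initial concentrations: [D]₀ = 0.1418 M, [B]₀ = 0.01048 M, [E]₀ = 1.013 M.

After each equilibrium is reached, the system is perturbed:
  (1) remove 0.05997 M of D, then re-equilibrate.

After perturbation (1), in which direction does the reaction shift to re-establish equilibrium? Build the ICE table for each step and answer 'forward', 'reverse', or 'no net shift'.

Q₀ = 4870 vs Keq = 2518 ⇒ Q>K, reverse
Step 1:
                    D           B           E
  Initial      0.1418     0.01048       1.013
  Change      0.01246    0.006228    -0.01246
  Equil        0.1543     0.01671       1.001
  solve Keq expr → x = -0.006228; check Q = 2518
Then remove 0.05997 M of D.
Step 2:
                    D           B           E
  Initial     0.09429     0.01671       1.001
  Change       0.0224      0.0112     -0.0224
  Equil        0.1167     0.02791      0.9781
  solve Keq expr → x = -0.0112; check Q = 2518

Direction: reverse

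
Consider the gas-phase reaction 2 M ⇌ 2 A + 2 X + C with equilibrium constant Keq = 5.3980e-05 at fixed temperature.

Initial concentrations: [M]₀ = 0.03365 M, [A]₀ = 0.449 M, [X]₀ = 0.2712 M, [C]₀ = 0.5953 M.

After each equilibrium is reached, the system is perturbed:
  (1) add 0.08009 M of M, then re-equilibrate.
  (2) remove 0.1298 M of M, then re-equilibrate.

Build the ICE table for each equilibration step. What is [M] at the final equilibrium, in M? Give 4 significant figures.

[M]_eq = 0.2416 M

Q₀ = 7.795 vs Keq = 5.3980e-05 ⇒ Q>K, reverse
Step 1:
                  M         A         X         C
  I         0.03365     0.449    0.2712    0.5953
  C          0.2552   -0.2552   -0.2552   -0.1276
  E          0.2888    0.1938   0.01601    0.4677
  solve Keq expr → x = -0.1276; check Q = 5.3980e-05
Then add 0.08009 M of M.
Step 2:
                  M         A         X         C
  I          0.3689    0.1938   0.01601    0.4677
  C         -0.0038    0.0038    0.0038    0.0019
  E          0.3651    0.1976   0.01981    0.4696
  solve Keq expr → x = 0.0019; check Q = 5.3980e-05
Then remove 0.1298 M of M.
Step 3:
                  M         A         X         C
  I          0.2353    0.1976   0.01981    0.4696
  C        0.006232 -0.006232 -0.006232 -0.003116
  E          0.2416    0.1914   0.01358    0.4665
  solve Keq expr → x = -0.003116; check Q = 5.3980e-05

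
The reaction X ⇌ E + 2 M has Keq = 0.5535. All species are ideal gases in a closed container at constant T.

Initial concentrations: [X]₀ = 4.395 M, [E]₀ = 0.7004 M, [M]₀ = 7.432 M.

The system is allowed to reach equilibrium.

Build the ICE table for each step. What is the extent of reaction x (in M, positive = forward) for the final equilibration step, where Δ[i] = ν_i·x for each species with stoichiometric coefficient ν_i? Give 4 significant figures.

x = -0.6275 M

Q₀ = 8.802 vs Keq = 0.5535 ⇒ Q>K, reverse
Step 1:
                    X           E           M
  init          4.395      0.7004       7.432
  Δ            0.6275     -0.6275      -1.255
  eq            5.023     0.07286       6.177
  solve Keq expr → x = -0.6275; check Q = 0.5535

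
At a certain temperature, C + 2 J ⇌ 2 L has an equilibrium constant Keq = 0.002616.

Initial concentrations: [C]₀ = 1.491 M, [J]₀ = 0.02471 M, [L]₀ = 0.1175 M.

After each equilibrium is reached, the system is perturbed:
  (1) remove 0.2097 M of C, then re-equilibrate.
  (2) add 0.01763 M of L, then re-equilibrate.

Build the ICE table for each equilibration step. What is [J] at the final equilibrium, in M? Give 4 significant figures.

[J]_eq = 0.1509 M

Q₀ = 15.17 vs Keq = 0.002616 ⇒ Q>K, reverse
Step 1:
                    C           J           L
  Initial       1.491     0.02471      0.1175
  Change       0.0545       0.109      -0.109
  Equil         1.545      0.1337    0.008502
  solve Keq expr → x = -0.0545; check Q = 0.002616
Then remove 0.2097 M of C.
Step 2:
                    C           J           L
  Initial       1.336      0.1337    0.008502
  Change   2.8182e-04  5.6364e-04 -5.6364e-04
  Equil         1.336      0.1343    0.007938
  solve Keq expr → x = -2.8182e-04; check Q = 0.002616
Then add 0.01763 M of L.
Step 3:
                    C           J           L
  Initial       1.336      0.1343     0.02557
  Change      0.00831     0.01662    -0.01662
  Equil         1.344      0.1509    0.008948
  solve Keq expr → x = -0.00831; check Q = 0.002616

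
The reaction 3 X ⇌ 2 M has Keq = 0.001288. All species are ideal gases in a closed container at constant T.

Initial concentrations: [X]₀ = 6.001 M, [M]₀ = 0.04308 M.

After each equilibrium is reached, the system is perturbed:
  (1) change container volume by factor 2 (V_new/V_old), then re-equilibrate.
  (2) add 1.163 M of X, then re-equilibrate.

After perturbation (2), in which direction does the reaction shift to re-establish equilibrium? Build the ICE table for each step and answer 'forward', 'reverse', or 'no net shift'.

Direction: forward

Q₀ = 8.5878e-06 vs Keq = 0.001288 ⇒ Q<K, forward
Step 1:
                    X           M
  init          6.001     0.04308
  Δ           -0.6093      0.4062
  eq            5.392      0.4493
  solve Keq expr → x = 0.2031; check Q = 0.001288
Then change container volume by factor 2 (V_new/V_old).
Step 2:
                    X           M
  init          2.696      0.2247
  Δ           0.08706    -0.05804
  eq            2.783      0.1666
  solve Keq expr → x = -0.02902; check Q = 0.001288
Then add 1.163 M of X.
Step 3:
                    X           M
  init          3.946      0.1666
  Δ           -0.1485     0.09897
  eq            3.797      0.2656
  solve Keq expr → x = 0.04948; check Q = 0.001288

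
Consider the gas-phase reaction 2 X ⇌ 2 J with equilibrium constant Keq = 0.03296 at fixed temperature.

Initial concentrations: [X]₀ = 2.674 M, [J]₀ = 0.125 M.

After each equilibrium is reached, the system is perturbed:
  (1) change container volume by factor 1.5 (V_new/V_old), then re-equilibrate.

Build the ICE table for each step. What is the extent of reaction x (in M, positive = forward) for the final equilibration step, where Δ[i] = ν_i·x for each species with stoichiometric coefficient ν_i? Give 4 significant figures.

x = 0 M

Q₀ = 0.002185 vs Keq = 0.03296 ⇒ Q<K, forward
Step 1:
                    X           J
  Initial       2.674       0.125
  Change      -0.3051      0.3051
  Equil         2.369      0.4301
  solve Keq expr → x = 0.1525; check Q = 0.03296
Then change container volume by factor 1.5 (V_new/V_old).
Step 2:
                    X           J
  Initial       1.579      0.2867
  Change            0           0
  Equil         1.579      0.2867
  solve Keq expr → x = 0; check Q = 0.03296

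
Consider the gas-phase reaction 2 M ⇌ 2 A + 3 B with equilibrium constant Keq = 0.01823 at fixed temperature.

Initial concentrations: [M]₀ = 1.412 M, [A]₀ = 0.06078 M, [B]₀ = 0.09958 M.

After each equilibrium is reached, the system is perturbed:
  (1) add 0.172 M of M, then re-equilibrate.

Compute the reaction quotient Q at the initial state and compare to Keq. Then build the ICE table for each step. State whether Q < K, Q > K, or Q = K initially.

Q₀ = 1.8297e-06 vs Keq = 0.01823 ⇒ Q<K, forward
Step 1:
                   M          A          B
  init         1.412    0.06078    0.09958
  Δ          -0.3027     0.3027     0.4541
  eq           1.109     0.3635     0.5537
  solve Keq expr → x = 0.1514; check Q = 0.01823
Then add 0.172 M of M.
Step 2:
                   M          A          B
  init         1.281     0.3635     0.5537
  Δ         -0.01941    0.01941    0.02911
  eq           1.262     0.3829     0.5828
  solve Keq expr → x = 0.009705; check Q = 0.01823

Q₀ = 1.8297e-06; Q < K (proceeds forward)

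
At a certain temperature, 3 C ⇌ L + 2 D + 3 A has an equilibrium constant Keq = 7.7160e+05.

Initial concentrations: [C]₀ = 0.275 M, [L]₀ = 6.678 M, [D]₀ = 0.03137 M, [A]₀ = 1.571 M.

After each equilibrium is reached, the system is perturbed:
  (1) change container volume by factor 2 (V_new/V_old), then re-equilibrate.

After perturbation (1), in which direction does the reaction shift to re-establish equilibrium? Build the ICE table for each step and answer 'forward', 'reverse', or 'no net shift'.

Direction: forward

Q₀ = 1.225 vs Keq = 7.7160e+05 ⇒ Q<K, forward
Step 1:
                  C         L         D         A
  I           0.275     6.678   0.03137     1.571
  C         -0.2618   0.08727    0.1745    0.2618
  E         0.01318     6.765    0.2059     1.833
  solve Keq expr → x = 0.08727; check Q = 7.7160e+05
Then change container volume by factor 2 (V_new/V_old).
Step 2:
                  C         L         D         A
  I        0.006589     3.383     0.103    0.9164
  C       -0.003237  0.001079  0.002158  0.003237
  E        0.003353     3.384    0.1051    0.9196
  solve Keq expr → x = 0.001079; check Q = 7.7160e+05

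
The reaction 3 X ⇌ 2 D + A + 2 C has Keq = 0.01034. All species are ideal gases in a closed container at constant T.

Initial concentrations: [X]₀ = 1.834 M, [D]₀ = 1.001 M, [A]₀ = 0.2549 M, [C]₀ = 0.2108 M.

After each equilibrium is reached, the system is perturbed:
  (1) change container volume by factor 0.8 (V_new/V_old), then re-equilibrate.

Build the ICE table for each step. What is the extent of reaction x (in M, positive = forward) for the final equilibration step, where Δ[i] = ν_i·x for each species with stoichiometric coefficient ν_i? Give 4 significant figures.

Q₀ = 0.00184 vs Keq = 0.01034 ⇒ Q<K, forward
Step 1:
                  X         D         A         C
  I           1.834     1.001    0.2549    0.2108
  C         -0.1896    0.1264    0.0632    0.1264
  E           1.644     1.127    0.3181    0.3372
  solve Keq expr → x = 0.0632; check Q = 0.01034
Then change container volume by factor 0.8 (V_new/V_old).
Step 2:
                  X         D         A         C
  I           2.055     1.409    0.3976    0.4215
  C         0.06756  -0.04504  -0.02252  -0.04504
  E           2.123     1.364    0.3751    0.3765
  solve Keq expr → x = -0.02252; check Q = 0.01034

x = -0.02252 M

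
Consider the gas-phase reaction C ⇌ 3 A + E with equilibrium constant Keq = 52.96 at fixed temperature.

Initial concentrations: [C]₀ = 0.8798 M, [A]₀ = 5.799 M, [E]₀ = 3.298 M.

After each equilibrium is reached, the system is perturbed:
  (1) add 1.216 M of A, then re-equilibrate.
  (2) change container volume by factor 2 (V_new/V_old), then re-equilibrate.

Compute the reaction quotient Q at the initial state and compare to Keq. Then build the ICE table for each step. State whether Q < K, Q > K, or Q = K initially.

Q₀ = 731 vs Keq = 52.96 ⇒ Q>K, reverse
Step 1:
                    C           A           E
  Initial      0.8798       5.799       3.298
  Change       0.8266       -2.48     -0.8266
  Equil         1.706       3.319       2.471
  solve Keq expr → x = -0.8266; check Q = 52.96
Then add 1.216 M of A.
Step 2:
                    C           A           E
  Initial       1.706       4.535       2.471
  Change       0.2946     -0.8838     -0.2946
  Equil         2.001       3.651       2.177
  solve Keq expr → x = -0.2946; check Q = 52.96
Then change container volume by factor 2 (V_new/V_old).
Step 3:
                    C           A           E
  Initial       1.001       1.826       1.088
  Change      -0.3513       1.054      0.3513
  Equil        0.6492        2.88        1.44
  solve Keq expr → x = 0.3513; check Q = 52.96

Q₀ = 731; Q > K (proceeds reverse)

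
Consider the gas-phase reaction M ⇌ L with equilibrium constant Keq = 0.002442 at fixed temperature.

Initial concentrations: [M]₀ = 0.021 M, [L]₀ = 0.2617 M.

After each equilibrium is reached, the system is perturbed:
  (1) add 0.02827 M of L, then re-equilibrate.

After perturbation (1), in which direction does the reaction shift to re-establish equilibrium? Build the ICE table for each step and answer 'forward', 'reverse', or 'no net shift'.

Direction: reverse

Q₀ = 12.46 vs Keq = 0.002442 ⇒ Q>K, reverse
Step 1:
                   M          L
  I            0.021     0.2617
  C            0.261     -0.261
  E            0.282 6.8867e-04
  solve Keq expr → x = -0.261; check Q = 0.002442
Then add 0.02827 M of L.
Step 2:
                   M          L
  I            0.282    0.02896
  C           0.0282    -0.0282
  E           0.3102 7.5754e-04
  solve Keq expr → x = -0.0282; check Q = 0.002442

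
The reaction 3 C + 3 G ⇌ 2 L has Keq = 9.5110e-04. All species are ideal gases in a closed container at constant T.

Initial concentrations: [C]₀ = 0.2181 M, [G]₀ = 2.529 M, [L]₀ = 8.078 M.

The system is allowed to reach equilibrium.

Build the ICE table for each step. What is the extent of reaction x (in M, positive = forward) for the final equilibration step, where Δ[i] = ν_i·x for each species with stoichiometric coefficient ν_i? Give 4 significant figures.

x = -1.426 M

Q₀ = 388.9 vs Keq = 9.5110e-04 ⇒ Q>K, reverse
Step 1:
                   C          G          L
  I           0.2181      2.529      8.078
  C            4.279      4.279     -2.853
  E            4.497      6.808      5.225
  solve Keq expr → x = -1.426; check Q = 9.5110e-04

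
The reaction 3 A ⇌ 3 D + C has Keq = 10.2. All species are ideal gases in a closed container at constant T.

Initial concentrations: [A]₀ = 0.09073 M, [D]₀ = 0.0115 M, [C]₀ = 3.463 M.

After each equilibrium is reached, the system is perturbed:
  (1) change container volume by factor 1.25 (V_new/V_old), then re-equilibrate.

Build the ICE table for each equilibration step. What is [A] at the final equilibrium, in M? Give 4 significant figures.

Q₀ = 0.007052 vs Keq = 10.2 ⇒ Q<K, forward
Step 1:
                   A          D          C
  I          0.09073     0.0115      3.463
  C         -0.04868    0.04868    0.01623
  E          0.04205    0.06018      3.479
  solve Keq expr → x = 0.01623; check Q = 10.2
Then change container volume by factor 1.25 (V_new/V_old).
Step 2:
                   A          D          C
  I          0.03364    0.04814      2.783
  C        -0.001461   0.001461 4.8716e-04
  E          0.03218    0.04961      2.784
  solve Keq expr → x = 4.8716e-04; check Q = 10.2

[A]_eq = 0.03218 M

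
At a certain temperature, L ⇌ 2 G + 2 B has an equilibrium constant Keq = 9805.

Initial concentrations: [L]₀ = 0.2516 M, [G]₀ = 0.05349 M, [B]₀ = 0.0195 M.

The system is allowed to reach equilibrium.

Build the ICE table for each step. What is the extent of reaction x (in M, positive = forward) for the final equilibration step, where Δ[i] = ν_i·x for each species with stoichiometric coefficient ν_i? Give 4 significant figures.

x = 0.2516 M

Q₀ = 4.3242e-06 vs Keq = 9805 ⇒ Q<K, forward
Step 1:
                    L           G           B
  I            0.2516     0.05349      0.0195
  C           -0.2516      0.5032      0.5032
  E        8.6343e-06      0.5567      0.5227
  solve Keq expr → x = 0.2516; check Q = 9805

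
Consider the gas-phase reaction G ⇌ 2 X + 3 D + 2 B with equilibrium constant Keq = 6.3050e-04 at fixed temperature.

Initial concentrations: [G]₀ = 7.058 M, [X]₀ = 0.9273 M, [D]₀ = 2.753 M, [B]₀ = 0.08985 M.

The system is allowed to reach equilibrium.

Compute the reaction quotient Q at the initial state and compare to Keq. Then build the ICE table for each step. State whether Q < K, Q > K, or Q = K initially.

Q₀ = 0.02052; Q > K (proceeds reverse)

Q₀ = 0.02052 vs Keq = 6.3050e-04 ⇒ Q>K, reverse
Step 1:
                    G           X           D           B
  init          7.058      0.9273       2.753     0.08985
  Δ           0.03584    -0.07168     -0.1075    -0.07168
  eq            7.094      0.8556       2.645     0.01817
  solve Keq expr → x = -0.03584; check Q = 6.3050e-04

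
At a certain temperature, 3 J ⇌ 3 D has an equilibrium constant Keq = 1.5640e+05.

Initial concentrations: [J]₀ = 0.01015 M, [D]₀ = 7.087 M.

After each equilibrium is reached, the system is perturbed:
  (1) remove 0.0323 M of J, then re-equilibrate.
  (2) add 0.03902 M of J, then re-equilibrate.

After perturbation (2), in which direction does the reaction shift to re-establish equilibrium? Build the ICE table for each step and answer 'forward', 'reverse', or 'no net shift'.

Direction: forward

Q₀ = 3.4040e+08 vs Keq = 1.5640e+05 ⇒ Q>K, reverse
Step 1:
                   J          D
  I          0.01015      7.087
  C           0.1192    -0.1192
  E           0.1293      6.968
  solve Keq expr → x = -0.03973; check Q = 1.5640e+05
Then remove 0.0323 M of J.
Step 2:
                   J          D
  I          0.09703      6.968
  C          0.03171   -0.03171
  E           0.1287      6.936
  solve Keq expr → x = -0.01057; check Q = 1.5640e+05
Then add 0.03902 M of J.
Step 3:
                   J          D
  I           0.1678      6.936
  C         -0.03831    0.03831
  E           0.1294      6.974
  solve Keq expr → x = 0.01277; check Q = 1.5640e+05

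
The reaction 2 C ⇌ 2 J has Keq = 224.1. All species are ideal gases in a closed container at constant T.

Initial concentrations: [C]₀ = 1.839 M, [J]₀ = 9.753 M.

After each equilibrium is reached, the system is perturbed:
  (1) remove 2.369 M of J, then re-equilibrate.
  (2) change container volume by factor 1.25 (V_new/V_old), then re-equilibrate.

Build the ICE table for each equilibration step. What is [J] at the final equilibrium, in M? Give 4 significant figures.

[J]_eq = 6.916 M

Q₀ = 28.13 vs Keq = 224.1 ⇒ Q<K, forward
Step 1:
                   C          J
  I            1.839      9.753
  C           -1.113      1.113
  E           0.7259      10.87
  solve Keq expr → x = 0.5566; check Q = 224.1
Then remove 2.369 M of J.
Step 2:
                   C          J
  I           0.7259      8.497
  C          -0.1483     0.1483
  E           0.5775      8.645
  solve Keq expr → x = 0.07417; check Q = 224.1
Then change container volume by factor 1.25 (V_new/V_old).
Step 3:
                   C          J
  I            0.462      6.916
  C                0          0
  E            0.462      6.916
  solve Keq expr → x = 0; check Q = 224.1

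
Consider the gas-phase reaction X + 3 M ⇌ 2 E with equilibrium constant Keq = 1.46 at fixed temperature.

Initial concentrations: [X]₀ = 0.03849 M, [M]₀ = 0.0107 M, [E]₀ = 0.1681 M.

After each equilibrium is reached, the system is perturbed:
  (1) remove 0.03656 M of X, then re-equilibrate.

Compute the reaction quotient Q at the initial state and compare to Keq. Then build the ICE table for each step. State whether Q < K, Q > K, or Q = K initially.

Q₀ = 5.9929e+05; Q > K (proceeds reverse)

Q₀ = 5.9929e+05 vs Keq = 1.46 ⇒ Q>K, reverse
Step 1:
                  X         M         E
  I         0.03849    0.0107    0.1681
  C         0.06562    0.1969   -0.1312
  E          0.1041    0.2076   0.03686
  solve Keq expr → x = -0.06562; check Q = 1.46
Then remove 0.03656 M of X.
Step 2:
                  X         M         E
  I         0.06755    0.2076   0.03686
  C         0.00249  0.007471 -0.004981
  E         0.07004     0.215   0.03188
  solve Keq expr → x = -0.00249; check Q = 1.46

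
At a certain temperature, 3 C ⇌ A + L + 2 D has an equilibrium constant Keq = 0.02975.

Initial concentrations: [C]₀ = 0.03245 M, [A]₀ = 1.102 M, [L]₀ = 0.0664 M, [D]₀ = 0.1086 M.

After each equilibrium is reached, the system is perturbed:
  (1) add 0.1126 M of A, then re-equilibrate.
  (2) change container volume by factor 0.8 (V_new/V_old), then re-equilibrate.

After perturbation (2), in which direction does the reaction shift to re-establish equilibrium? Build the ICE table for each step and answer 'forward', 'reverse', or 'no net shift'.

Direction: reverse

Q₀ = 25.26 vs Keq = 0.02975 ⇒ Q>K, reverse
Step 1:
                   C          A          L          D
  I          0.03245      1.102     0.0664     0.1086
  C          0.09835   -0.03278   -0.03278   -0.06556
  E           0.1308      1.069    0.03362    0.04304
  solve Keq expr → x = -0.03278; check Q = 0.02975
Then add 0.1126 M of A.
Step 2:
                   C          A          L          D
  I           0.1308      1.182    0.03362    0.04304
  C         0.001554 -5.1795e-04 -5.1795e-04  -0.001036
  E           0.1324      1.181     0.0331      0.042
  solve Keq expr → x = -5.1795e-04; check Q = 0.02975
Then change container volume by factor 0.8 (V_new/V_old).
Step 3:
                   C          A          L          D
  I           0.1654      1.477    0.04137     0.0525
  C         0.004255  -0.001418  -0.001418  -0.002837
  E           0.1697      1.475    0.03996    0.04966
  solve Keq expr → x = -0.001418; check Q = 0.02975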